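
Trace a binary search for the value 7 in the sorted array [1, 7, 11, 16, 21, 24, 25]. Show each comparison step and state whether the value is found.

Binary search for 7 in [1, 7, 11, 16, 21, 24, 25]:

lo=0, hi=6, mid=3, arr[mid]=16 -> 16 > 7, search left half
lo=0, hi=2, mid=1, arr[mid]=7 -> Found target at index 1!

Binary search finds 7 at index 1 after 2 comparisons. The search repeatedly halves the search space by comparing with the middle element.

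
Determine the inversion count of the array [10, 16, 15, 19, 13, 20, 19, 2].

Finding inversions in [10, 16, 15, 19, 13, 20, 19, 2]:

(0, 7): arr[0]=10 > arr[7]=2
(1, 2): arr[1]=16 > arr[2]=15
(1, 4): arr[1]=16 > arr[4]=13
(1, 7): arr[1]=16 > arr[7]=2
(2, 4): arr[2]=15 > arr[4]=13
(2, 7): arr[2]=15 > arr[7]=2
(3, 4): arr[3]=19 > arr[4]=13
(3, 7): arr[3]=19 > arr[7]=2
(4, 7): arr[4]=13 > arr[7]=2
(5, 6): arr[5]=20 > arr[6]=19
(5, 7): arr[5]=20 > arr[7]=2
(6, 7): arr[6]=19 > arr[7]=2

Total inversions: 12

The array has 12 inversion(s): (0,7), (1,2), (1,4), (1,7), (2,4), (2,7), (3,4), (3,7), (4,7), (5,6), (5,7), (6,7). Each pair (i,j) satisfies i < j and arr[i] > arr[j].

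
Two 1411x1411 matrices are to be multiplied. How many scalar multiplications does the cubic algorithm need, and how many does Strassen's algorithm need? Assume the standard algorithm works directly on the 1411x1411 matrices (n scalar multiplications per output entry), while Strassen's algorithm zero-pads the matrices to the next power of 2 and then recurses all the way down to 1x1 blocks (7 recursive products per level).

Matrix multiplication for 1411x1411 matrices:

Strassen's algorithm requires power-of-2 dimensions. Pad 1411x1411 to 2048x2048 (next power of 2).

Standard algorithm: 1411^3 = 2809189531 multiplications
Strassen's algorithm: 7^(log2(2048)) = 7^11 = 1977326743 multiplications
Savings: 2809189531 - 1977326743 = 831862788 multiplications

Standard: 2809189531 multiplications (1411^3). Strassen: 1977326743 multiplications (7^11, after padding to 2048x2048). Strassen reduces 8 recursive multiplications to 7 at each level.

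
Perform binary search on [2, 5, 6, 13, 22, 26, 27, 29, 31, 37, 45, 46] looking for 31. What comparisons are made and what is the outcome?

Binary search for 31 in [2, 5, 6, 13, 22, 26, 27, 29, 31, 37, 45, 46]:

lo=0, hi=11, mid=5, arr[mid]=26 -> 26 < 31, search right half
lo=6, hi=11, mid=8, arr[mid]=31 -> Found target at index 8!

Binary search finds 31 at index 8 after 2 comparisons. The search repeatedly halves the search space by comparing with the middle element.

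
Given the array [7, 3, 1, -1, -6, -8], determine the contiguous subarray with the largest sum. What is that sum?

Using Kadane's algorithm on [7, 3, 1, -1, -6, -8]:

Scanning through the array:
Position 1 (value 3): max_ending_here = 10, max_so_far = 10
Position 2 (value 1): max_ending_here = 11, max_so_far = 11
Position 3 (value -1): max_ending_here = 10, max_so_far = 11
Position 4 (value -6): max_ending_here = 4, max_so_far = 11
Position 5 (value -8): max_ending_here = -4, max_so_far = 11

Maximum subarray: [7, 3, 1]
Maximum sum: 11

The maximum subarray is [7, 3, 1] with sum 11. This subarray runs from index 0 to index 2.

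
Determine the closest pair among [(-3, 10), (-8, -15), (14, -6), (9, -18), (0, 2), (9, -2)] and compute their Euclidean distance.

Computing all pairwise distances among 6 points:

d((-3, 10), (-8, -15)) = 25.4951
d((-3, 10), (14, -6)) = 23.3452
d((-3, 10), (9, -18)) = 30.4631
d((-3, 10), (0, 2)) = 8.544
d((-3, 10), (9, -2)) = 16.9706
d((-8, -15), (14, -6)) = 23.7697
d((-8, -15), (9, -18)) = 17.2627
d((-8, -15), (0, 2)) = 18.7883
d((-8, -15), (9, -2)) = 21.4009
d((14, -6), (9, -18)) = 13.0
d((14, -6), (0, 2)) = 16.1245
d((14, -6), (9, -2)) = 6.4031 <-- minimum
d((9, -18), (0, 2)) = 21.9317
d((9, -18), (9, -2)) = 16.0
d((0, 2), (9, -2)) = 9.8489

Closest pair: (14, -6) and (9, -2) with distance 6.4031

The closest pair is (14, -6) and (9, -2) with Euclidean distance 6.4031. For 6 points, brute-force pairwise comparison is shown above. For large n, the divide-and-conquer algorithm (sort by x, recurse on halves, check the dividing strip) achieves O(n log n).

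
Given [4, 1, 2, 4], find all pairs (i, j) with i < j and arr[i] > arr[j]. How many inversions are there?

Finding inversions in [4, 1, 2, 4]:

(0, 1): arr[0]=4 > arr[1]=1
(0, 2): arr[0]=4 > arr[2]=2

Total inversions: 2

The array has 2 inversion(s): (0,1), (0,2). Each pair (i,j) satisfies i < j and arr[i] > arr[j].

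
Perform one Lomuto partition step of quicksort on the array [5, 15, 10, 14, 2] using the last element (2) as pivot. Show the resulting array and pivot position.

Lomuto partition with pivot = 2:

Initial array: [5, 15, 10, 14, 2]

arr[0]=5 > 2: no swap
arr[1]=15 > 2: no swap
arr[2]=10 > 2: no swap
arr[3]=14 > 2: no swap

Place pivot at position 0: [2, 15, 10, 14, 5]
Pivot position: 0

After partitioning with pivot 2, the array becomes [2, 15, 10, 14, 5]. The pivot is placed at index 0. All elements to the left of the pivot are <= 2, and all elements to the right are > 2.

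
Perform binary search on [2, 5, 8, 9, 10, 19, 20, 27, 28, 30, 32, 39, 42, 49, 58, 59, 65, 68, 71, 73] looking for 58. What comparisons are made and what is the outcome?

Binary search for 58 in [2, 5, 8, 9, 10, 19, 20, 27, 28, 30, 32, 39, 42, 49, 58, 59, 65, 68, 71, 73]:

lo=0, hi=19, mid=9, arr[mid]=30 -> 30 < 58, search right half
lo=10, hi=19, mid=14, arr[mid]=58 -> Found target at index 14!

Binary search finds 58 at index 14 after 2 comparisons. The search repeatedly halves the search space by comparing with the middle element.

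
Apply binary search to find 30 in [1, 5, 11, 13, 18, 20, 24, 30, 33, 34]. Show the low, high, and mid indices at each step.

Binary search for 30 in [1, 5, 11, 13, 18, 20, 24, 30, 33, 34]:

lo=0, hi=9, mid=4, arr[mid]=18 -> 18 < 30, search right half
lo=5, hi=9, mid=7, arr[mid]=30 -> Found target at index 7!

Binary search finds 30 at index 7 after 2 comparisons. The search repeatedly halves the search space by comparing with the middle element.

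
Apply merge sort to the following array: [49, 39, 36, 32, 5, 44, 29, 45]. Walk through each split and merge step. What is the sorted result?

Merge sort trace:

Split: [49, 39, 36, 32, 5, 44, 29, 45] -> [49, 39, 36, 32] and [5, 44, 29, 45]
  Split: [49, 39, 36, 32] -> [49, 39] and [36, 32]
    Split: [49, 39] -> [49] and [39]
    Merge: [49] + [39] -> [39, 49]
    Split: [36, 32] -> [36] and [32]
    Merge: [36] + [32] -> [32, 36]
  Merge: [39, 49] + [32, 36] -> [32, 36, 39, 49]
  Split: [5, 44, 29, 45] -> [5, 44] and [29, 45]
    Split: [5, 44] -> [5] and [44]
    Merge: [5] + [44] -> [5, 44]
    Split: [29, 45] -> [29] and [45]
    Merge: [29] + [45] -> [29, 45]
  Merge: [5, 44] + [29, 45] -> [5, 29, 44, 45]
Merge: [32, 36, 39, 49] + [5, 29, 44, 45] -> [5, 29, 32, 36, 39, 44, 45, 49]

Final sorted array: [5, 29, 32, 36, 39, 44, 45, 49]

The merge sort proceeds by recursively splitting the array and merging sorted halves.
After all merges, the sorted array is [5, 29, 32, 36, 39, 44, 45, 49].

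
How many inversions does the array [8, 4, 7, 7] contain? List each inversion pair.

Finding inversions in [8, 4, 7, 7]:

(0, 1): arr[0]=8 > arr[1]=4
(0, 2): arr[0]=8 > arr[2]=7
(0, 3): arr[0]=8 > arr[3]=7

Total inversions: 3

The array has 3 inversion(s): (0,1), (0,2), (0,3). Each pair (i,j) satisfies i < j and arr[i] > arr[j].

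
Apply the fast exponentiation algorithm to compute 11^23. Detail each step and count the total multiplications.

Computing 11^23 by squaring (build up from 11^1; each line after the first costs one multiplication):

11^1 = 11
11^2 = (11^1)^2 = 11^2 = 121
11^4 = (11^2)^2 = 121^2 = 14641
11^5 = 11 * 11^4 = 11 * 14641 = 161051
11^10 = (11^5)^2 = 161051^2 = 25937424601
11^11 = 11 * 11^10 = 11 * 25937424601 = 285311670611
11^22 = (11^11)^2 = 285311670611^2 = 81402749386839761113321
11^23 = 11 * 11^22 = 11 * 81402749386839761113321 = 895430243255237372246531

Result: 895430243255237372246531
Multiplications needed: 7 (7 lines after 11^1)

11^23 = 895430243255237372246531. Using exponentiation by squaring, this requires 7 multiplications. The key idea: if the exponent is even, square the half-power; if odd, multiply by the base once.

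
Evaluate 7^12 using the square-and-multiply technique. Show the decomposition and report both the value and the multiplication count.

Computing 7^12 by squaring (build up from 7^1; each line after the first costs one multiplication):

7^1 = 7
7^2 = (7^1)^2 = 7^2 = 49
7^3 = 7 * 7^2 = 7 * 49 = 343
7^6 = (7^3)^2 = 343^2 = 117649
7^12 = (7^6)^2 = 117649^2 = 13841287201

Result: 13841287201
Multiplications needed: 4 (4 lines after 7^1)

7^12 = 13841287201. Using exponentiation by squaring, this requires 4 multiplications. The key idea: if the exponent is even, square the half-power; if odd, multiply by the base once.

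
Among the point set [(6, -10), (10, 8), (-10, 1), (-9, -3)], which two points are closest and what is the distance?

Computing all pairwise distances among 4 points:

d((6, -10), (10, 8)) = 18.4391
d((6, -10), (-10, 1)) = 19.4165
d((6, -10), (-9, -3)) = 16.5529
d((10, 8), (-10, 1)) = 21.1896
d((10, 8), (-9, -3)) = 21.9545
d((-10, 1), (-9, -3)) = 4.1231 <-- minimum

Closest pair: (-10, 1) and (-9, -3) with distance 4.1231

The closest pair is (-10, 1) and (-9, -3) with Euclidean distance 4.1231. For 4 points, brute-force pairwise comparison is shown above. For large n, the divide-and-conquer algorithm (sort by x, recurse on halves, check the dividing strip) achieves O(n log n).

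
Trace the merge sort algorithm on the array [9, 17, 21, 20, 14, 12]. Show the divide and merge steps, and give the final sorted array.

Merge sort trace:

Split: [9, 17, 21, 20, 14, 12] -> [9, 17, 21] and [20, 14, 12]
  Split: [9, 17, 21] -> [9] and [17, 21]
    Split: [17, 21] -> [17] and [21]
    Merge: [17] + [21] -> [17, 21]
  Merge: [9] + [17, 21] -> [9, 17, 21]
  Split: [20, 14, 12] -> [20] and [14, 12]
    Split: [14, 12] -> [14] and [12]
    Merge: [14] + [12] -> [12, 14]
  Merge: [20] + [12, 14] -> [12, 14, 20]
Merge: [9, 17, 21] + [12, 14, 20] -> [9, 12, 14, 17, 20, 21]

Final sorted array: [9, 12, 14, 17, 20, 21]

The merge sort proceeds by recursively splitting the array and merging sorted halves.
After all merges, the sorted array is [9, 12, 14, 17, 20, 21].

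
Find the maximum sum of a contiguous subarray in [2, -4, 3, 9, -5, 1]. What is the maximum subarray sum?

Using Kadane's algorithm on [2, -4, 3, 9, -5, 1]:

Scanning through the array:
Position 1 (value -4): max_ending_here = -2, max_so_far = 2
Position 2 (value 3): max_ending_here = 3, max_so_far = 3
Position 3 (value 9): max_ending_here = 12, max_so_far = 12
Position 4 (value -5): max_ending_here = 7, max_so_far = 12
Position 5 (value 1): max_ending_here = 8, max_so_far = 12

Maximum subarray: [3, 9]
Maximum sum: 12

The maximum subarray is [3, 9] with sum 12. This subarray runs from index 2 to index 3.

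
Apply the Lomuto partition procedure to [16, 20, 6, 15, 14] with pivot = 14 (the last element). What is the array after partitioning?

Lomuto partition with pivot = 14:

Initial array: [16, 20, 6, 15, 14]

arr[0]=16 > 14: no swap
arr[1]=20 > 14: no swap
arr[2]=6 <= 14: swap with position 0, array becomes [6, 20, 16, 15, 14]
arr[3]=15 > 14: no swap

Place pivot at position 1: [6, 14, 16, 15, 20]
Pivot position: 1

After partitioning with pivot 14, the array becomes [6, 14, 16, 15, 20]. The pivot is placed at index 1. All elements to the left of the pivot are <= 14, and all elements to the right are > 14.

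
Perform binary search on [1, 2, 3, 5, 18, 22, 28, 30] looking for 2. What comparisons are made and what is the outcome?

Binary search for 2 in [1, 2, 3, 5, 18, 22, 28, 30]:

lo=0, hi=7, mid=3, arr[mid]=5 -> 5 > 2, search left half
lo=0, hi=2, mid=1, arr[mid]=2 -> Found target at index 1!

Binary search finds 2 at index 1 after 2 comparisons. The search repeatedly halves the search space by comparing with the middle element.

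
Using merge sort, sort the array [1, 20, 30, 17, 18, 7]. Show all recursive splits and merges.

Merge sort trace:

Split: [1, 20, 30, 17, 18, 7] -> [1, 20, 30] and [17, 18, 7]
  Split: [1, 20, 30] -> [1] and [20, 30]
    Split: [20, 30] -> [20] and [30]
    Merge: [20] + [30] -> [20, 30]
  Merge: [1] + [20, 30] -> [1, 20, 30]
  Split: [17, 18, 7] -> [17] and [18, 7]
    Split: [18, 7] -> [18] and [7]
    Merge: [18] + [7] -> [7, 18]
  Merge: [17] + [7, 18] -> [7, 17, 18]
Merge: [1, 20, 30] + [7, 17, 18] -> [1, 7, 17, 18, 20, 30]

Final sorted array: [1, 7, 17, 18, 20, 30]

The merge sort proceeds by recursively splitting the array and merging sorted halves.
After all merges, the sorted array is [1, 7, 17, 18, 20, 30].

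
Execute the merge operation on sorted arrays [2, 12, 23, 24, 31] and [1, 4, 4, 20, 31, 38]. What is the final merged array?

Merging process:

Compare 2 vs 1: take 1 from right. Merged: [1]
Compare 2 vs 4: take 2 from left. Merged: [1, 2]
Compare 12 vs 4: take 4 from right. Merged: [1, 2, 4]
Compare 12 vs 4: take 4 from right. Merged: [1, 2, 4, 4]
Compare 12 vs 20: take 12 from left. Merged: [1, 2, 4, 4, 12]
Compare 23 vs 20: take 20 from right. Merged: [1, 2, 4, 4, 12, 20]
Compare 23 vs 31: take 23 from left. Merged: [1, 2, 4, 4, 12, 20, 23]
Compare 24 vs 31: take 24 from left. Merged: [1, 2, 4, 4, 12, 20, 23, 24]
Compare 31 vs 31: take 31 from left. Merged: [1, 2, 4, 4, 12, 20, 23, 24, 31]
Append remaining from right: [31, 38]. Merged: [1, 2, 4, 4, 12, 20, 23, 24, 31, 31, 38]

Final merged array: [1, 2, 4, 4, 12, 20, 23, 24, 31, 31, 38]
Total comparisons: 9

The merged array is [1, 2, 4, 4, 12, 20, 23, 24, 31, 31, 38], requiring 9 comparisons. The merge step runs in O(n) time where n is the total number of elements.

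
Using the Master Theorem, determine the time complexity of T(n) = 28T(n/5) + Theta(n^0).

Master Theorem for T(n) = 28T(n/5) + O(n^0):

a = 28, b = 5, c = 0
log_b(a) = log_5(28) = 2.0704

Case 1: c = 0 < log_5(28) = 2.0704
T(n) = O(n^(log_5 28))

For T(n) = 28T(n/5) + O(n^0): log_5(28) = 2.0704. This is Case 1 of the Master Theorem (c < log_b(a), work dominated by leaves), giving O(n^(log_5 28)).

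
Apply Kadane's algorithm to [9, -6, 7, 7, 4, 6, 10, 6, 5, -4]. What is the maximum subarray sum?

Using Kadane's algorithm on [9, -6, 7, 7, 4, 6, 10, 6, 5, -4]:

Scanning through the array:
Position 1 (value -6): max_ending_here = 3, max_so_far = 9
Position 2 (value 7): max_ending_here = 10, max_so_far = 10
Position 3 (value 7): max_ending_here = 17, max_so_far = 17
Position 4 (value 4): max_ending_here = 21, max_so_far = 21
Position 5 (value 6): max_ending_here = 27, max_so_far = 27
Position 6 (value 10): max_ending_here = 37, max_so_far = 37
Position 7 (value 6): max_ending_here = 43, max_so_far = 43
Position 8 (value 5): max_ending_here = 48, max_so_far = 48
Position 9 (value -4): max_ending_here = 44, max_so_far = 48

Maximum subarray: [9, -6, 7, 7, 4, 6, 10, 6, 5]
Maximum sum: 48

The maximum subarray is [9, -6, 7, 7, 4, 6, 10, 6, 5] with sum 48. This subarray runs from index 0 to index 8.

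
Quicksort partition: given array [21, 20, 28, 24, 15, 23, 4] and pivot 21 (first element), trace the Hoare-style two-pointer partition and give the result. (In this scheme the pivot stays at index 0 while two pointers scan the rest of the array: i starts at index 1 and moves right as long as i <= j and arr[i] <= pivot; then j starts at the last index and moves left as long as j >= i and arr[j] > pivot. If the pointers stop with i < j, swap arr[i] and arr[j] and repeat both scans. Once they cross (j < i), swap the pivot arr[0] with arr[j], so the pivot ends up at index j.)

Hoare-style two-pointer partition with pivot = 21:

Initial array: [21, 20, 28, 24, 15, 23, 4]

Pointers start at i = 1, j = 6.
i stops at index 2 (arr[2]=28 > 21), j stops at index 6 (arr[6]=4 <= 21): swap arr[2] and arr[6], array becomes [21, 20, 4, 24, 15, 23, 28]
i stops at index 3 (arr[3]=24 > 21), j stops at index 4 (arr[4]=15 <= 21): swap arr[3] and arr[4], array becomes [21, 20, 4, 15, 24, 23, 28]
i ends at 4, j ends at 3: the pointers have crossed (j < i), so scanning stops.

Swap pivot arr[0] with arr[3] to place pivot at position 3: [15, 20, 4, 21, 24, 23, 28]
Pivot position: 3

After partitioning with pivot 21, the array becomes [15, 20, 4, 21, 24, 23, 28]. The pivot is placed at index 3. All elements to the left of the pivot are <= 21, and all elements to the right are > 21.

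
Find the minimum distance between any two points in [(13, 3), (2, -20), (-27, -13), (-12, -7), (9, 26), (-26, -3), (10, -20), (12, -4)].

Computing all pairwise distances among 8 points:

d((13, 3), (2, -20)) = 25.4951
d((13, 3), (-27, -13)) = 43.0813
d((13, 3), (-12, -7)) = 26.9258
d((13, 3), (9, 26)) = 23.3452
d((13, 3), (-26, -3)) = 39.4588
d((13, 3), (10, -20)) = 23.1948
d((13, 3), (12, -4)) = 7.0711 <-- minimum
d((2, -20), (-27, -13)) = 29.8329
d((2, -20), (-12, -7)) = 19.105
d((2, -20), (9, 26)) = 46.5296
d((2, -20), (-26, -3)) = 32.7567
d((2, -20), (10, -20)) = 8.0
d((2, -20), (12, -4)) = 18.868
d((-27, -13), (-12, -7)) = 16.1555
d((-27, -13), (9, 26)) = 53.0754
d((-27, -13), (-26, -3)) = 10.0499
d((-27, -13), (10, -20)) = 37.6563
d((-27, -13), (12, -4)) = 40.025
d((-12, -7), (9, 26)) = 39.1152
d((-12, -7), (-26, -3)) = 14.5602
d((-12, -7), (10, -20)) = 25.5539
d((-12, -7), (12, -4)) = 24.1868
d((9, 26), (-26, -3)) = 45.4533
d((9, 26), (10, -20)) = 46.0109
d((9, 26), (12, -4)) = 30.1496
d((-26, -3), (10, -20)) = 39.8121
d((-26, -3), (12, -4)) = 38.0132
d((10, -20), (12, -4)) = 16.1245

Closest pair: (13, 3) and (12, -4) with distance 7.0711

The closest pair is (13, 3) and (12, -4) with Euclidean distance 7.0711. For 8 points, brute-force pairwise comparison is shown above. For large n, the divide-and-conquer algorithm (sort by x, recurse on halves, check the dividing strip) achieves O(n log n).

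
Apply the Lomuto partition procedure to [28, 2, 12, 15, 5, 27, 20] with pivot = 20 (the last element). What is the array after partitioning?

Lomuto partition with pivot = 20:

Initial array: [28, 2, 12, 15, 5, 27, 20]

arr[0]=28 > 20: no swap
arr[1]=2 <= 20: swap with position 0, array becomes [2, 28, 12, 15, 5, 27, 20]
arr[2]=12 <= 20: swap with position 1, array becomes [2, 12, 28, 15, 5, 27, 20]
arr[3]=15 <= 20: swap with position 2, array becomes [2, 12, 15, 28, 5, 27, 20]
arr[4]=5 <= 20: swap with position 3, array becomes [2, 12, 15, 5, 28, 27, 20]
arr[5]=27 > 20: no swap

Place pivot at position 4: [2, 12, 15, 5, 20, 27, 28]
Pivot position: 4

After partitioning with pivot 20, the array becomes [2, 12, 15, 5, 20, 27, 28]. The pivot is placed at index 4. All elements to the left of the pivot are <= 20, and all elements to the right are > 20.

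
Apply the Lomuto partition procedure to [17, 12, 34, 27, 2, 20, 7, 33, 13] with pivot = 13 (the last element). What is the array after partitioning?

Lomuto partition with pivot = 13:

Initial array: [17, 12, 34, 27, 2, 20, 7, 33, 13]

arr[0]=17 > 13: no swap
arr[1]=12 <= 13: swap with position 0, array becomes [12, 17, 34, 27, 2, 20, 7, 33, 13]
arr[2]=34 > 13: no swap
arr[3]=27 > 13: no swap
arr[4]=2 <= 13: swap with position 1, array becomes [12, 2, 34, 27, 17, 20, 7, 33, 13]
arr[5]=20 > 13: no swap
arr[6]=7 <= 13: swap with position 2, array becomes [12, 2, 7, 27, 17, 20, 34, 33, 13]
arr[7]=33 > 13: no swap

Place pivot at position 3: [12, 2, 7, 13, 17, 20, 34, 33, 27]
Pivot position: 3

After partitioning with pivot 13, the array becomes [12, 2, 7, 13, 17, 20, 34, 33, 27]. The pivot is placed at index 3. All elements to the left of the pivot are <= 13, and all elements to the right are > 13.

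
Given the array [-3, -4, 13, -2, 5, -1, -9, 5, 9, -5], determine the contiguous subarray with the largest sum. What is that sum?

Using Kadane's algorithm on [-3, -4, 13, -2, 5, -1, -9, 5, 9, -5]:

Scanning through the array:
Position 1 (value -4): max_ending_here = -4, max_so_far = -3
Position 2 (value 13): max_ending_here = 13, max_so_far = 13
Position 3 (value -2): max_ending_here = 11, max_so_far = 13
Position 4 (value 5): max_ending_here = 16, max_so_far = 16
Position 5 (value -1): max_ending_here = 15, max_so_far = 16
Position 6 (value -9): max_ending_here = 6, max_so_far = 16
Position 7 (value 5): max_ending_here = 11, max_so_far = 16
Position 8 (value 9): max_ending_here = 20, max_so_far = 20
Position 9 (value -5): max_ending_here = 15, max_so_far = 20

Maximum subarray: [13, -2, 5, -1, -9, 5, 9]
Maximum sum: 20

The maximum subarray is [13, -2, 5, -1, -9, 5, 9] with sum 20. This subarray runs from index 2 to index 8.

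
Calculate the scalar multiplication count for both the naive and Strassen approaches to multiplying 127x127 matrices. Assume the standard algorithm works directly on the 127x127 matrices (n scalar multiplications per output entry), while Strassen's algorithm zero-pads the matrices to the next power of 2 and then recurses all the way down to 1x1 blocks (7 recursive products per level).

Matrix multiplication for 127x127 matrices:

Strassen's algorithm requires power-of-2 dimensions. Pad 127x127 to 128x128 (next power of 2).

Standard algorithm: 127^3 = 2048383 multiplications
Strassen's algorithm: 7^(log2(128)) = 7^7 = 823543 multiplications
Savings: 2048383 - 823543 = 1224840 multiplications

Standard: 2048383 multiplications (127^3). Strassen: 823543 multiplications (7^7, after padding to 128x128). Strassen reduces 8 recursive multiplications to 7 at each level.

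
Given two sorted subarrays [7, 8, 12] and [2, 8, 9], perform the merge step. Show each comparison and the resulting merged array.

Merging process:

Compare 7 vs 2: take 2 from right. Merged: [2]
Compare 7 vs 8: take 7 from left. Merged: [2, 7]
Compare 8 vs 8: take 8 from left. Merged: [2, 7, 8]
Compare 12 vs 8: take 8 from right. Merged: [2, 7, 8, 8]
Compare 12 vs 9: take 9 from right. Merged: [2, 7, 8, 8, 9]
Append remaining from left: [12]. Merged: [2, 7, 8, 8, 9, 12]

Final merged array: [2, 7, 8, 8, 9, 12]
Total comparisons: 5

The merged array is [2, 7, 8, 8, 9, 12], requiring 5 comparisons. The merge step runs in O(n) time where n is the total number of elements.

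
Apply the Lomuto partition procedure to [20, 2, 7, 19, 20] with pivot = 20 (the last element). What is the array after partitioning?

Lomuto partition with pivot = 20:

Initial array: [20, 2, 7, 19, 20]

arr[0]=20 <= 20: swap with position 0, array becomes [20, 2, 7, 19, 20]
arr[1]=2 <= 20: swap with position 1, array becomes [20, 2, 7, 19, 20]
arr[2]=7 <= 20: swap with position 2, array becomes [20, 2, 7, 19, 20]
arr[3]=19 <= 20: swap with position 3, array becomes [20, 2, 7, 19, 20]

Place pivot at position 4: [20, 2, 7, 19, 20]
Pivot position: 4

After partitioning with pivot 20, the array becomes [20, 2, 7, 19, 20]. The pivot is placed at index 4. All elements to the left of the pivot are <= 20, and all elements to the right are > 20.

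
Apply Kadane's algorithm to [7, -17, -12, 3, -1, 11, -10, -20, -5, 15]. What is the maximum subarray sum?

Using Kadane's algorithm on [7, -17, -12, 3, -1, 11, -10, -20, -5, 15]:

Scanning through the array:
Position 1 (value -17): max_ending_here = -10, max_so_far = 7
Position 2 (value -12): max_ending_here = -12, max_so_far = 7
Position 3 (value 3): max_ending_here = 3, max_so_far = 7
Position 4 (value -1): max_ending_here = 2, max_so_far = 7
Position 5 (value 11): max_ending_here = 13, max_so_far = 13
Position 6 (value -10): max_ending_here = 3, max_so_far = 13
Position 7 (value -20): max_ending_here = -17, max_so_far = 13
Position 8 (value -5): max_ending_here = -5, max_so_far = 13
Position 9 (value 15): max_ending_here = 15, max_so_far = 15

Maximum subarray: [15]
Maximum sum: 15

The maximum subarray is [15] with sum 15. This subarray runs from index 9 to index 9.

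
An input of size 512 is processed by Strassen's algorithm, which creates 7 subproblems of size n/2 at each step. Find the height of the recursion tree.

For divide and conquer with division factor 2:

Problem sizes at each level:
Level 0: 512
Level 1: 256
Level 2: 128
Level 3: 64
Level 4: 32
Level 5: 16
Level 6: 8
Level 7: 4
Level 8: 2
Level 9: 1

The root is level 0 and the size-1 base case is level 9 (the tree spans levels 0 through 9, i.e. 10 levels counting the root), so the depth is the number of divisions: log_2(512) = 9

The recursion tree depth is log_2(512) = 9. At each level, the problem size is divided by 2, so it takes 9 divisions to reduce to a base case of size 1. The algorithm makes 7 recursive calls at each level.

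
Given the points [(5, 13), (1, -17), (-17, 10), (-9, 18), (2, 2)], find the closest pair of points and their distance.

Computing all pairwise distances among 5 points:

d((5, 13), (1, -17)) = 30.2655
d((5, 13), (-17, 10)) = 22.2036
d((5, 13), (-9, 18)) = 14.8661
d((5, 13), (2, 2)) = 11.4018
d((1, -17), (-17, 10)) = 32.45
d((1, -17), (-9, 18)) = 36.4005
d((1, -17), (2, 2)) = 19.0263
d((-17, 10), (-9, 18)) = 11.3137 <-- minimum
d((-17, 10), (2, 2)) = 20.6155
d((-9, 18), (2, 2)) = 19.4165

Closest pair: (-17, 10) and (-9, 18) with distance 11.3137

The closest pair is (-17, 10) and (-9, 18) with Euclidean distance 11.3137. For 5 points, brute-force pairwise comparison is shown above. For large n, the divide-and-conquer algorithm (sort by x, recurse on halves, check the dividing strip) achieves O(n log n).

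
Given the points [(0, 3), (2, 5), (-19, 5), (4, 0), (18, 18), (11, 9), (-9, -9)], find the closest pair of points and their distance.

Computing all pairwise distances among 7 points:

d((0, 3), (2, 5)) = 2.8284 <-- minimum
d((0, 3), (-19, 5)) = 19.105
d((0, 3), (4, 0)) = 5.0
d((0, 3), (18, 18)) = 23.4307
d((0, 3), (11, 9)) = 12.53
d((0, 3), (-9, -9)) = 15.0
d((2, 5), (-19, 5)) = 21.0
d((2, 5), (4, 0)) = 5.3852
d((2, 5), (18, 18)) = 20.6155
d((2, 5), (11, 9)) = 9.8489
d((2, 5), (-9, -9)) = 17.8045
d((-19, 5), (4, 0)) = 23.5372
d((-19, 5), (18, 18)) = 39.2173
d((-19, 5), (11, 9)) = 30.2655
d((-19, 5), (-9, -9)) = 17.2047
d((4, 0), (18, 18)) = 22.8035
d((4, 0), (11, 9)) = 11.4018
d((4, 0), (-9, -9)) = 15.8114
d((18, 18), (11, 9)) = 11.4018
d((18, 18), (-9, -9)) = 38.1838
d((11, 9), (-9, -9)) = 26.9072

Closest pair: (0, 3) and (2, 5) with distance 2.8284

The closest pair is (0, 3) and (2, 5) with Euclidean distance 2.8284. For 7 points, brute-force pairwise comparison is shown above. For large n, the divide-and-conquer algorithm (sort by x, recurse on halves, check the dividing strip) achieves O(n log n).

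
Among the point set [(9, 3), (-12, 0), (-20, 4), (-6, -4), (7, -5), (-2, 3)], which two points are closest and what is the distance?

Computing all pairwise distances among 6 points:

d((9, 3), (-12, 0)) = 21.2132
d((9, 3), (-20, 4)) = 29.0172
d((9, 3), (-6, -4)) = 16.5529
d((9, 3), (7, -5)) = 8.2462
d((9, 3), (-2, 3)) = 11.0
d((-12, 0), (-20, 4)) = 8.9443
d((-12, 0), (-6, -4)) = 7.2111 <-- minimum
d((-12, 0), (7, -5)) = 19.6469
d((-12, 0), (-2, 3)) = 10.4403
d((-20, 4), (-6, -4)) = 16.1245
d((-20, 4), (7, -5)) = 28.4605
d((-20, 4), (-2, 3)) = 18.0278
d((-6, -4), (7, -5)) = 13.0384
d((-6, -4), (-2, 3)) = 8.0623
d((7, -5), (-2, 3)) = 12.0416

Closest pair: (-12, 0) and (-6, -4) with distance 7.2111

The closest pair is (-12, 0) and (-6, -4) with Euclidean distance 7.2111. For 6 points, brute-force pairwise comparison is shown above. For large n, the divide-and-conquer algorithm (sort by x, recurse on halves, check the dividing strip) achieves O(n log n).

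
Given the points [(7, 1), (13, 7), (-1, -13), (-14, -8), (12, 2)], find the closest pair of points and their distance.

Computing all pairwise distances among 5 points:

d((7, 1), (13, 7)) = 8.4853
d((7, 1), (-1, -13)) = 16.1245
d((7, 1), (-14, -8)) = 22.8473
d((7, 1), (12, 2)) = 5.099 <-- minimum
d((13, 7), (-1, -13)) = 24.4131
d((13, 7), (-14, -8)) = 30.8869
d((13, 7), (12, 2)) = 5.099 <-- minimum
d((-1, -13), (-14, -8)) = 13.9284
d((-1, -13), (12, 2)) = 19.8494
d((-14, -8), (12, 2)) = 27.8568

Minimum distance: 5.099 (tie among 2 pairs: (7, 1) and (12, 2); (13, 7) and (12, 2))

The minimum Euclidean distance is 5.099. There is a tie: 2 pairs achieve this minimum — (7, 1) and (12, 2); (13, 7) and (12, 2). Any of these is a valid closest pair. For 5 points, brute-force pairwise comparison is shown above. For large n, the divide-and-conquer algorithm (sort by x, recurse on halves, check the dividing strip) achieves O(n log n).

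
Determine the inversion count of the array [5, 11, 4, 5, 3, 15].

Finding inversions in [5, 11, 4, 5, 3, 15]:

(0, 2): arr[0]=5 > arr[2]=4
(0, 4): arr[0]=5 > arr[4]=3
(1, 2): arr[1]=11 > arr[2]=4
(1, 3): arr[1]=11 > arr[3]=5
(1, 4): arr[1]=11 > arr[4]=3
(2, 4): arr[2]=4 > arr[4]=3
(3, 4): arr[3]=5 > arr[4]=3

Total inversions: 7

The array has 7 inversion(s): (0,2), (0,4), (1,2), (1,3), (1,4), (2,4), (3,4). Each pair (i,j) satisfies i < j and arr[i] > arr[j].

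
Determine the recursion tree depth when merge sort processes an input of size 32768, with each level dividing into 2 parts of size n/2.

For divide and conquer with division factor 2:

Problem sizes at each level:
Level 0: 32768
Level 1: 16384
Level 2: 8192
Level 3: 4096
Level 4: 2048
Level 5: 1024
Level 6: 512
Level 7: 256
Level 8: 128
Level 9: 64
Level 10: 32
Level 11: 16
Level 12: 8
Level 13: 4
Level 14: 2
Level 15: 1

The root is level 0 and the size-1 base case is level 15 (the tree spans levels 0 through 15, i.e. 16 levels counting the root), so the depth is the number of divisions: log_2(32768) = 15

The recursion tree depth is log_2(32768) = 15. At each level, the problem size is divided by 2, so it takes 15 divisions to reduce to a base case of size 1. The algorithm makes 2 recursive calls at each level.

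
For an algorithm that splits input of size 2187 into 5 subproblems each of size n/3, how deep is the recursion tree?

For divide and conquer with division factor 3:

Problem sizes at each level:
Level 0: 2187
Level 1: 729
Level 2: 243
Level 3: 81
Level 4: 27
Level 5: 9
Level 6: 3
Level 7: 1

The root is level 0 and the size-1 base case is level 7 (the tree spans levels 0 through 7, i.e. 8 levels counting the root), so the depth is the number of divisions: log_3(2187) = 7

The recursion tree depth is log_3(2187) = 7. At each level, the problem size is divided by 3, so it takes 7 divisions to reduce to a base case of size 1. The algorithm makes 5 recursive calls at each level.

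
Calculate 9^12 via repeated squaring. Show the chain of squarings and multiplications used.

Computing 9^12 by squaring (build up from 9^1; each line after the first costs one multiplication):

9^1 = 9
9^2 = (9^1)^2 = 9^2 = 81
9^3 = 9 * 9^2 = 9 * 81 = 729
9^6 = (9^3)^2 = 729^2 = 531441
9^12 = (9^6)^2 = 531441^2 = 282429536481

Result: 282429536481
Multiplications needed: 4 (4 lines after 9^1)

9^12 = 282429536481. Using exponentiation by squaring, this requires 4 multiplications. The key idea: if the exponent is even, square the half-power; if odd, multiply by the base once.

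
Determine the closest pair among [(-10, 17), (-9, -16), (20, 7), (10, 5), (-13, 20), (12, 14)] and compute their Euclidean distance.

Computing all pairwise distances among 6 points:

d((-10, 17), (-9, -16)) = 33.0151
d((-10, 17), (20, 7)) = 31.6228
d((-10, 17), (10, 5)) = 23.3238
d((-10, 17), (-13, 20)) = 4.2426 <-- minimum
d((-10, 17), (12, 14)) = 22.2036
d((-9, -16), (20, 7)) = 37.0135
d((-9, -16), (10, 5)) = 28.3196
d((-9, -16), (-13, 20)) = 36.2215
d((-9, -16), (12, 14)) = 36.6197
d((20, 7), (10, 5)) = 10.198
d((20, 7), (-13, 20)) = 35.4683
d((20, 7), (12, 14)) = 10.6301
d((10, 5), (-13, 20)) = 27.4591
d((10, 5), (12, 14)) = 9.2195
d((-13, 20), (12, 14)) = 25.7099

Closest pair: (-10, 17) and (-13, 20) with distance 4.2426

The closest pair is (-10, 17) and (-13, 20) with Euclidean distance 4.2426. For 6 points, brute-force pairwise comparison is shown above. For large n, the divide-and-conquer algorithm (sort by x, recurse on halves, check the dividing strip) achieves O(n log n).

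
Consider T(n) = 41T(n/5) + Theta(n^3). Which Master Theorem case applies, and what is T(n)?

Master Theorem for T(n) = 41T(n/5) + O(n^3):

a = 41, b = 5, c = 3
log_b(a) = log_5(41) = 2.3074

Case 3: c = 3 > log_5(41) = 2.3074
T(n) = O(n^3) = O(n^3)

For T(n) = 41T(n/5) + O(n^3): log_5(41) = 2.3074. This is Case 3 of the Master Theorem (c > log_b(a), work dominated by root), giving O(n^3).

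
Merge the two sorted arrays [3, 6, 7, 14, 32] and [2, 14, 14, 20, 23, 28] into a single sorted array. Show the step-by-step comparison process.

Merging process:

Compare 3 vs 2: take 2 from right. Merged: [2]
Compare 3 vs 14: take 3 from left. Merged: [2, 3]
Compare 6 vs 14: take 6 from left. Merged: [2, 3, 6]
Compare 7 vs 14: take 7 from left. Merged: [2, 3, 6, 7]
Compare 14 vs 14: take 14 from left. Merged: [2, 3, 6, 7, 14]
Compare 32 vs 14: take 14 from right. Merged: [2, 3, 6, 7, 14, 14]
Compare 32 vs 14: take 14 from right. Merged: [2, 3, 6, 7, 14, 14, 14]
Compare 32 vs 20: take 20 from right. Merged: [2, 3, 6, 7, 14, 14, 14, 20]
Compare 32 vs 23: take 23 from right. Merged: [2, 3, 6, 7, 14, 14, 14, 20, 23]
Compare 32 vs 28: take 28 from right. Merged: [2, 3, 6, 7, 14, 14, 14, 20, 23, 28]
Append remaining from left: [32]. Merged: [2, 3, 6, 7, 14, 14, 14, 20, 23, 28, 32]

Final merged array: [2, 3, 6, 7, 14, 14, 14, 20, 23, 28, 32]
Total comparisons: 10

The merged array is [2, 3, 6, 7, 14, 14, 14, 20, 23, 28, 32], requiring 10 comparisons. The merge step runs in O(n) time where n is the total number of elements.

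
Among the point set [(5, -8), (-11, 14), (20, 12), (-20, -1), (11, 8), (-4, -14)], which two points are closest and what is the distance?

Computing all pairwise distances among 6 points:

d((5, -8), (-11, 14)) = 27.2029
d((5, -8), (20, 12)) = 25.0
d((5, -8), (-20, -1)) = 25.9615
d((5, -8), (11, 8)) = 17.088
d((5, -8), (-4, -14)) = 10.8167
d((-11, 14), (20, 12)) = 31.0644
d((-11, 14), (-20, -1)) = 17.4929
d((-11, 14), (11, 8)) = 22.8035
d((-11, 14), (-4, -14)) = 28.8617
d((20, 12), (-20, -1)) = 42.0595
d((20, 12), (11, 8)) = 9.8489 <-- minimum
d((20, 12), (-4, -14)) = 35.3836
d((-20, -1), (11, 8)) = 32.28
d((-20, -1), (-4, -14)) = 20.6155
d((11, 8), (-4, -14)) = 26.6271

Closest pair: (20, 12) and (11, 8) with distance 9.8489

The closest pair is (20, 12) and (11, 8) with Euclidean distance 9.8489. For 6 points, brute-force pairwise comparison is shown above. For large n, the divide-and-conquer algorithm (sort by x, recurse on halves, check the dividing strip) achieves O(n log n).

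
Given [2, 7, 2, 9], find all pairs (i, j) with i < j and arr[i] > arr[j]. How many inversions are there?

Finding inversions in [2, 7, 2, 9]:

(1, 2): arr[1]=7 > arr[2]=2

Total inversions: 1

The array has 1 inversion(s): (1,2). Each pair (i,j) satisfies i < j and arr[i] > arr[j].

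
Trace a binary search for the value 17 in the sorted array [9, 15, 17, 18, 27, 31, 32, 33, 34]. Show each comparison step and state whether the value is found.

Binary search for 17 in [9, 15, 17, 18, 27, 31, 32, 33, 34]:

lo=0, hi=8, mid=4, arr[mid]=27 -> 27 > 17, search left half
lo=0, hi=3, mid=1, arr[mid]=15 -> 15 < 17, search right half
lo=2, hi=3, mid=2, arr[mid]=17 -> Found target at index 2!

Binary search finds 17 at index 2 after 3 comparisons. The search repeatedly halves the search space by comparing with the middle element.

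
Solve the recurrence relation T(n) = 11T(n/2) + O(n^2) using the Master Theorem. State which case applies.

Master Theorem for T(n) = 11T(n/2) + O(n^2):

a = 11, b = 2, c = 2
log_b(a) = log_2(11) = 3.4594

Case 1: c = 2 < log_2(11) = 3.4594
T(n) = O(n^(log_2 11))

For T(n) = 11T(n/2) + O(n^2): log_2(11) = 3.4594. This is Case 1 of the Master Theorem (c < log_b(a), work dominated by leaves), giving O(n^(log_2 11)).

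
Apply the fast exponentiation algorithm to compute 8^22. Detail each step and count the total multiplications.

Computing 8^22 by squaring (build up from 8^1; each line after the first costs one multiplication):

8^1 = 8
8^2 = (8^1)^2 = 8^2 = 64
8^4 = (8^2)^2 = 64^2 = 4096
8^5 = 8 * 8^4 = 8 * 4096 = 32768
8^10 = (8^5)^2 = 32768^2 = 1073741824
8^11 = 8 * 8^10 = 8 * 1073741824 = 8589934592
8^22 = (8^11)^2 = 8589934592^2 = 73786976294838206464

Result: 73786976294838206464
Multiplications needed: 6 (6 lines after 8^1)

8^22 = 73786976294838206464. Using exponentiation by squaring, this requires 6 multiplications. The key idea: if the exponent is even, square the half-power; if odd, multiply by the base once.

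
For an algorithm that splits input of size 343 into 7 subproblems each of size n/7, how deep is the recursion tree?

For divide and conquer with division factor 7:

Problem sizes at each level:
Level 0: 343
Level 1: 49
Level 2: 7
Level 3: 1

The root is level 0 and the size-1 base case is level 3 (the tree spans levels 0 through 3, i.e. 4 levels counting the root), so the depth is the number of divisions: log_7(343) = 3

The recursion tree depth is log_7(343) = 3. At each level, the problem size is divided by 7, so it takes 3 divisions to reduce to a base case of size 1. The algorithm makes 7 recursive calls at each level.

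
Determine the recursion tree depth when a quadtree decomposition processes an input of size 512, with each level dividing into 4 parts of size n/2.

For divide and conquer with division factor 2:

Problem sizes at each level:
Level 0: 512
Level 1: 256
Level 2: 128
Level 3: 64
Level 4: 32
Level 5: 16
Level 6: 8
Level 7: 4
Level 8: 2
Level 9: 1

The root is level 0 and the size-1 base case is level 9 (the tree spans levels 0 through 9, i.e. 10 levels counting the root), so the depth is the number of divisions: log_2(512) = 9

The recursion tree depth is log_2(512) = 9. At each level, the problem size is divided by 2, so it takes 9 divisions to reduce to a base case of size 1. The algorithm makes 4 recursive calls at each level.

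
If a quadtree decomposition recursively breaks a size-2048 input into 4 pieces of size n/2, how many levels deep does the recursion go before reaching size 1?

For divide and conquer with division factor 2:

Problem sizes at each level:
Level 0: 2048
Level 1: 1024
Level 2: 512
Level 3: 256
Level 4: 128
Level 5: 64
Level 6: 32
Level 7: 16
Level 8: 8
Level 9: 4
Level 10: 2
Level 11: 1

The root is level 0 and the size-1 base case is level 11 (the tree spans levels 0 through 11, i.e. 12 levels counting the root), so the depth is the number of divisions: log_2(2048) = 11

The recursion tree depth is log_2(2048) = 11. At each level, the problem size is divided by 2, so it takes 11 divisions to reduce to a base case of size 1. The algorithm makes 4 recursive calls at each level.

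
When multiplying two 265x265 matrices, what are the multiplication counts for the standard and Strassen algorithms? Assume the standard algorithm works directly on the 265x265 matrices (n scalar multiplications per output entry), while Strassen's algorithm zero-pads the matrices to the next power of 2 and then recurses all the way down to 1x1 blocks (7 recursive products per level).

Matrix multiplication for 265x265 matrices:

Strassen's algorithm requires power-of-2 dimensions. Pad 265x265 to 512x512 (next power of 2).

Standard algorithm: 265^3 = 18609625 multiplications
Strassen's algorithm: 7^(log2(512)) = 7^9 = 40353607 multiplications
Difference: 18609625 - 40353607 = -21743982 (Strassen uses MORE here due to padding overhead — for small or just-over-power-of-2 n, padding can outweigh the per-level savings)

Standard: 18609625 multiplications (265^3). Strassen: 40353607 multiplications (7^9, after padding to 512x512). Strassen reduces 8 recursive multiplications to 7 at each level.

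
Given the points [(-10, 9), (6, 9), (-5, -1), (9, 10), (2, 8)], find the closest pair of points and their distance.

Computing all pairwise distances among 5 points:

d((-10, 9), (6, 9)) = 16.0
d((-10, 9), (-5, -1)) = 11.1803
d((-10, 9), (9, 10)) = 19.0263
d((-10, 9), (2, 8)) = 12.0416
d((6, 9), (-5, -1)) = 14.8661
d((6, 9), (9, 10)) = 3.1623 <-- minimum
d((6, 9), (2, 8)) = 4.1231
d((-5, -1), (9, 10)) = 17.8045
d((-5, -1), (2, 8)) = 11.4018
d((9, 10), (2, 8)) = 7.2801

Closest pair: (6, 9) and (9, 10) with distance 3.1623

The closest pair is (6, 9) and (9, 10) with Euclidean distance 3.1623. For 5 points, brute-force pairwise comparison is shown above. For large n, the divide-and-conquer algorithm (sort by x, recurse on halves, check the dividing strip) achieves O(n log n).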